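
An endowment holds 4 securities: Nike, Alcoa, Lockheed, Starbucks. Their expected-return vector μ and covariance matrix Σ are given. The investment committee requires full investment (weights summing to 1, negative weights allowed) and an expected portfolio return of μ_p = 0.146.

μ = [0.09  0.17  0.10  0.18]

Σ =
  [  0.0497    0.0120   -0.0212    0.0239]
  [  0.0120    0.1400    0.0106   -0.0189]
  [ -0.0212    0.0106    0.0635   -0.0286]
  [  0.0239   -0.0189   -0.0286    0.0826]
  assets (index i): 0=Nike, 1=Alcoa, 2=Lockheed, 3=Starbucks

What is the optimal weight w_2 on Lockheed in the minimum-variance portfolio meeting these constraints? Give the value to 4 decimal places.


0.3353

p=Σ⁻¹μ = [1.3446  1.2861  3.2555  3.2116]
q=Σ⁻¹𝟙 = [23.7315  5.0911  30.4553  16.9499]
a=μᵀp=1.243293  b=𝟙ᵀp=9.097818  c=𝟙ᵀq=76.227708  D=ac−b²=12.003123
λ₁=(c·0.146−b)/D = (76.227708·0.146−9.097818)/12.003123 = 0.169242
λ₂=(a−b·0.146)/D = (1.243293−9.097818·0.146)/12.003123 = -0.007080
w* = 0.169242·p + -0.007080·q:
  w_0 = 0.169242·1.3446 + -0.007080·23.7315 = 0.0595  (Nike)
  w_1 = 0.169242·1.2861 + -0.007080·5.0911 = 0.1816  (Alcoa)
  w_2 = 0.169242·3.2555 + -0.007080·30.4553 = 0.3353  (Lockheed)
  w_3 = 0.169242·3.2116 + -0.007080·16.9499 = 0.4235  (Starbucks)
Σw_i=1.0000  μᵀw=0.1460
σ²=wᵀΣw=λ₁·μ_p+λ₂ = 0.169242·0.146 + -0.007080 = 0.017629 ≈ 0.0176


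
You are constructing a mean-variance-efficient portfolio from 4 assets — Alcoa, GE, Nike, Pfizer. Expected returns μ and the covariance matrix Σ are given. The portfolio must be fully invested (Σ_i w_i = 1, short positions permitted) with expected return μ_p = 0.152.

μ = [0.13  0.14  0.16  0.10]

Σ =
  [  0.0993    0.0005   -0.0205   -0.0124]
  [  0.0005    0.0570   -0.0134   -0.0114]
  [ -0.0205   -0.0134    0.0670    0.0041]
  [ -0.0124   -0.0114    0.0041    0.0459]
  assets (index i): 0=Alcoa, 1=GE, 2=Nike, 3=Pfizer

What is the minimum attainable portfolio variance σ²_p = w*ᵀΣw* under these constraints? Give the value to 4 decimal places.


0.0217

g=Σ⁻¹μ = [2.5006  4.0173  3.7414  3.5178]
h=Σ⁻¹𝟙 = [19.0263  29.5988  24.7041  32.0712]
a=μᵀg=1.837895  b=𝟙ᵀg=13.777027  c=𝟙ᵀh=105.400402  D=ac−b²=3.908363
λ₁=(c·0.152−b)/D = (105.400402·0.152−13.777027)/3.908363 = 0.574111
λ₂=(a−b·0.152)/D = (1.837895−13.777027·0.152)/3.908363 = -0.065555
w* = 0.574111·g + -0.065555·h:
  w_0 = 0.574111·2.5006 + -0.065555·19.0263 = 0.1883  (Alcoa)
  w_1 = 0.574111·4.0173 + -0.065555·29.5988 = 0.3660  (GE)
  w_2 = 0.574111·3.7414 + -0.065555·24.7041 = 0.5285  (Nike)
  w_3 = 0.574111·3.5178 + -0.065555·32.0712 = -0.0828  (Pfizer)
Σw_i=1.0000  μᵀw=0.1520
σ²=wᵀΣw=λ₁·μ_p+λ₂ = 0.574111·0.152 + -0.065555 = 0.021710 ≈ 0.0217


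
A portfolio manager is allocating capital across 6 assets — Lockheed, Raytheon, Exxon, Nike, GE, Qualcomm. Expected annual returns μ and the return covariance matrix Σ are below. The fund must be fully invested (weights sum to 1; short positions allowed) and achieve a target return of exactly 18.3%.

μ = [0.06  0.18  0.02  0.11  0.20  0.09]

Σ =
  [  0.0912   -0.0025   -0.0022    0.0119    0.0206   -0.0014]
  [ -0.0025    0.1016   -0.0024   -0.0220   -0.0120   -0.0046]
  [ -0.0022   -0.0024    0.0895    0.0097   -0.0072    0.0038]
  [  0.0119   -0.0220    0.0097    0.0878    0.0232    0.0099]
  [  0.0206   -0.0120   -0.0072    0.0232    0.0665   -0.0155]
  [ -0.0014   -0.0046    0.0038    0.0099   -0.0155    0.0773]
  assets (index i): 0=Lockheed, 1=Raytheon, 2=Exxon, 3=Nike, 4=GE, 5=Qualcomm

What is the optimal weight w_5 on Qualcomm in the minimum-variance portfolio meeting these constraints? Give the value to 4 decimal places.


p=Σ⁻¹μ = [-0.1715  2.4485  0.4397  0.6169  3.7933  1.9669]
q=Σ⁻¹𝟙 = [6.9356  14.5247  11.8715  6.0614  18.4732  16.2709]
a=μᵀp=1.442774  b=𝟙ᵀp=9.093794  c=𝟙ᵀq=74.137354  D=ac−b²=24.266356
λ₁=(c·0.183−b)/D = (74.137354·0.183−9.093794)/24.266356 = 0.184343
λ₂=(a−b·0.183)/D = (1.442774−9.093794·0.183)/24.266356 = -0.009123
w* = 0.184343·p + -0.009123·q:
  w_0 = 0.184343·-0.1715 + -0.009123·6.9356 = -0.0949  (Lockheed)
  w_1 = 0.184343·2.4485 + -0.009123·14.5247 = 0.3188  (Raytheon)
  w_2 = 0.184343·0.4397 + -0.009123·11.8715 = -0.0273  (Exxon)
  w_3 = 0.184343·0.6169 + -0.009123·6.0614 = 0.0584  (Nike)
  w_4 = 0.184343·3.7933 + -0.009123·18.4732 = 0.5307  (GE)
  w_5 = 0.184343·1.9669 + -0.009123·16.2709 = 0.2141  (Qualcomm)
Σw_i=1.0000  μᵀw=0.1830
σ²=wᵀΣw=λ₁·μ_p+λ₂ = 0.184343·0.183 + -0.009123 = 0.024611 ≈ 0.0246

0.2141


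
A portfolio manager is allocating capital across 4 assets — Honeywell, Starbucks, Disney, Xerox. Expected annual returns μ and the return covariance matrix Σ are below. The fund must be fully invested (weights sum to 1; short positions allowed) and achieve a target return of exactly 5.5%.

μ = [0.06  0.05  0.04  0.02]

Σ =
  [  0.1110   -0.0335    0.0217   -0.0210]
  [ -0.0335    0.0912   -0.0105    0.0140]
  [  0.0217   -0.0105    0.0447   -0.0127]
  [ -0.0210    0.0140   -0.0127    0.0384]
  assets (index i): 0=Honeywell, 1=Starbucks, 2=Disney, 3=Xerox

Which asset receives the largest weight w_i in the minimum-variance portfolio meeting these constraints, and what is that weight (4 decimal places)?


p=Σ⁻¹μ = [0.7734  0.7953  0.9845  0.9794]
q=Σ⁻¹𝟙 = [14.7622  13.8216  29.4829  38.8264]
a=μᵀp=0.145139  b=𝟙ᵀp=3.532655  c=𝟙ᵀq=96.893103  D=ac−b²=1.583330
λ₁=(c·0.055−b)/D = (96.893103·0.055−3.532655)/1.583330 = 1.134612
λ₂=(a−b·0.055)/D = (0.145139−3.532655·0.055)/1.583330 = -0.031047
w* = 1.134612·p + -0.031047·q:
  w_0 = 1.134612·0.7734 + -0.031047·14.7622 = 0.4192  (Honeywell)
  w_1 = 1.134612·0.7953 + -0.031047·13.8216 = 0.4733  (Starbucks)
  w_2 = 1.134612·0.9845 + -0.031047·29.4829 = 0.2017  (Disney)
  w_3 = 1.134612·0.9794 + -0.031047·38.8264 = -0.0942  (Xerox)
Σw_i=1.0000  μᵀw=0.0550
σ²=wᵀΣw=λ₁·μ_p+λ₂ = 1.134612·0.055 + -0.031047 = 0.031357 ≈ 0.0314

Starbucks (0.4733)


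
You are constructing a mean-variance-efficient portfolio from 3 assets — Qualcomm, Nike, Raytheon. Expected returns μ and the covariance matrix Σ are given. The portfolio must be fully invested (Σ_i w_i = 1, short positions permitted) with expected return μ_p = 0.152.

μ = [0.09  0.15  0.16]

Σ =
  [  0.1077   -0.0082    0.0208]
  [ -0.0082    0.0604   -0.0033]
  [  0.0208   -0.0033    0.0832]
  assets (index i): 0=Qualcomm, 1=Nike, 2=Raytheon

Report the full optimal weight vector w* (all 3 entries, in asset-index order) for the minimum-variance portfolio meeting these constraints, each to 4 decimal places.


p=Σ⁻¹μ = [0.6804  2.6774  1.8592]
q=Σ⁻¹𝟙 = [8.6343  18.3069  10.5868]
a=μᵀp=0.760316  b=𝟙ᵀp=5.217006  c=𝟙ᵀq=37.527966  D=ac−b²=1.315949
λ₁=(c·0.152−b)/D = (37.527966·0.152−5.217006)/1.315949 = 0.370261
λ₂=(a−b·0.152)/D = (0.760316−5.217006·0.152)/1.315949 = -0.024826
w* = 0.370261·p + -0.024826·q:
  w_0 = 0.370261·0.6804 + -0.024826·8.6343 = 0.0376  (Qualcomm)
  w_1 = 0.370261·2.6774 + -0.024826·18.3069 = 0.5369  (Nike)
  w_2 = 0.370261·1.8592 + -0.024826·10.5868 = 0.4256  (Raytheon)
Σw_i=1.0000  μᵀw=0.1520
σ²=wᵀΣw=λ₁·μ_p+λ₂ = 0.370261·0.152 + -0.024826 = 0.031454 ≈ 0.0315

0.0376  0.5369  0.4256


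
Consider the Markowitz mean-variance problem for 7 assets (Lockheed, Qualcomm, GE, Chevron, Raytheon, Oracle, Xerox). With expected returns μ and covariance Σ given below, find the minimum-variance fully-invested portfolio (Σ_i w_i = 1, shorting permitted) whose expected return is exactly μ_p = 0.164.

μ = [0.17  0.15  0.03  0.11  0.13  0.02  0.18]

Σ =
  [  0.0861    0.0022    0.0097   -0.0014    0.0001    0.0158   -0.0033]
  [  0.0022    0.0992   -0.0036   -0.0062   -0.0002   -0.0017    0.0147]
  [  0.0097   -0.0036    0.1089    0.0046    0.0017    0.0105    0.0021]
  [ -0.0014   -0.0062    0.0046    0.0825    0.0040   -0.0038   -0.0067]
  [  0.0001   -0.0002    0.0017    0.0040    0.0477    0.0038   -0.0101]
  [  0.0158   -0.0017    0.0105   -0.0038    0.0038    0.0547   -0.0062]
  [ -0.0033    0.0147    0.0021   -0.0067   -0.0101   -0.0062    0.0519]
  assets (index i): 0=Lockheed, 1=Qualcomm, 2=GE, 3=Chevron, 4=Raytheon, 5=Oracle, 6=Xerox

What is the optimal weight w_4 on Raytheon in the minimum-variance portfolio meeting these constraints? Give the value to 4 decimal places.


0.2975

p=Σ⁻¹μ = [2.1185  0.9438  -0.1020  1.6292  3.4785  0.1554  4.2455]
q=Σ⁻¹𝟙 = [8.8496  7.4654  5.5087  14.2791  23.7204  17.1917  26.0063]
a=μᵀp=1.897365  b=𝟙ᵀp=12.468831  c=𝟙ᵀq=103.021278  D=ac−b²=39.997181
λ₁=(c·0.164−b)/D = (103.021278·0.164−12.468831)/39.997181 = 0.110674
λ₂=(a−b·0.164)/D = (1.897365−12.468831·0.164)/39.997181 = -0.003688
w* = 0.110674·p + -0.003688·q:
  w_0 = 0.110674·2.1185 + -0.003688·8.8496 = 0.2018  (Lockheed)
  w_1 = 0.110674·0.9438 + -0.003688·7.4654 = 0.0769  (Qualcomm)
  w_2 = 0.110674·-0.1020 + -0.003688·5.5087 = -0.0316  (GE)
  w_3 = 0.110674·1.6292 + -0.003688·14.2791 = 0.1276  (Chevron)
  w_4 = 0.110674·3.4785 + -0.003688·23.7204 = 0.2975  (Raytheon)
  w_5 = 0.110674·0.1554 + -0.003688·17.1917 = -0.0462  (Oracle)
  w_6 = 0.110674·4.2455 + -0.003688·26.0063 = 0.3740  (Xerox)
Σw_i=1.0000  μᵀw=0.1640
σ²=wᵀΣw=λ₁·μ_p+λ₂ = 0.110674·0.164 + -0.003688 = 0.014462 ≈ 0.0145


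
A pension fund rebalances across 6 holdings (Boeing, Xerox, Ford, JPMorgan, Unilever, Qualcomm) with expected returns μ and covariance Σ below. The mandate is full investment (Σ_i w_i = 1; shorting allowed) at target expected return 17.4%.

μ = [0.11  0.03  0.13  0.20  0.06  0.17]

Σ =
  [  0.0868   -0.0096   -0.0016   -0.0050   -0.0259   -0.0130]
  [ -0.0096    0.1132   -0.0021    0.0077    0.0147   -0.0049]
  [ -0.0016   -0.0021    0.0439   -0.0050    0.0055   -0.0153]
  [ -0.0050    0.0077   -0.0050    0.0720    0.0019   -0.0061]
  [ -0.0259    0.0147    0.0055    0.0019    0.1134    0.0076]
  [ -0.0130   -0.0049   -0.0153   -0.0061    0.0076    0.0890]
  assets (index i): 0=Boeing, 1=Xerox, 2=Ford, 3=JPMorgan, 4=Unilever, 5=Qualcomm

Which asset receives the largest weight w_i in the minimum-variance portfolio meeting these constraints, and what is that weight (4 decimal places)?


x=Σ⁻¹μ = [2.2228  0.3771  4.5180  3.4660  0.4944  3.2276]
y=Σ⁻¹𝟙 = [19.9627  9.6402  32.1104  17.9915  8.8835  20.6772]
a=μᵀx=2.114715  b=𝟙ᵀx=14.305898  c=𝟙ᵀy=109.265549  D=ac−b²=26.406737
λ₁=(c·0.174−b)/D = (109.265549·0.174−14.305898)/26.406737 = 0.178224
λ₂=(a−b·0.174)/D = (2.114715−14.305898·0.174)/26.406737 = -0.014182
w* = 0.178224·x + -0.014182·y:
  w_0 = 0.178224·2.2228 + -0.014182·19.9627 = 0.1130  (Boeing)
  w_1 = 0.178224·0.3771 + -0.014182·9.6402 = -0.0695  (Xerox)
  w_2 = 0.178224·4.5180 + -0.014182·32.1104 = 0.3498  (Ford)
  w_3 = 0.178224·3.4660 + -0.014182·17.9915 = 0.3626  (JPMorgan)
  w_4 = 0.178224·0.4944 + -0.014182·8.8835 = -0.0379  (Unilever)
  w_5 = 0.178224·3.2276 + -0.014182·20.6772 = 0.2820  (Qualcomm)
Σw_i=1.0000  μᵀw=0.1740
σ²=wᵀΣw=λ₁·μ_p+λ₂ = 0.178224·0.174 + -0.014182 = 0.016829 ≈ 0.0168

JPMorgan (0.3626)


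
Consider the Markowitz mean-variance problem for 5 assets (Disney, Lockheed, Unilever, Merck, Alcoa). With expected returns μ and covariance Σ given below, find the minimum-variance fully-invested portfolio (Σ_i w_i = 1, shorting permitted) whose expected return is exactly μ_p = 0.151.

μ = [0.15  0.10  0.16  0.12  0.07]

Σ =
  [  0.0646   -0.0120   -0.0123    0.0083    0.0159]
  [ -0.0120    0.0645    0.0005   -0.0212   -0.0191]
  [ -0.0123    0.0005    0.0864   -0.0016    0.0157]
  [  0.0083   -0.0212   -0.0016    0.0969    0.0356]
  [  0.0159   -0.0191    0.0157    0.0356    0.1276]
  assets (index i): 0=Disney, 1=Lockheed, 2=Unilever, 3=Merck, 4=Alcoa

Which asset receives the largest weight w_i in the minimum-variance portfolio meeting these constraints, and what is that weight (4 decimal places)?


Disney (0.4287)

u=Σ⁻¹μ = [3.0856  2.5909  2.3426  1.6521  -0.1972]
v=Σ⁻¹𝟙 = [20.0995  24.4462  13.8567  12.8116  3.7124]
a=μᵀu=1.281177  b=𝟙ᵀu=9.473864  c=𝟙ᵀv=74.926285  D=ac−b²=6.239714
λ₁=(c·0.151−b)/D = (74.926285·0.151−9.473864)/6.239714 = 0.294886
λ₂=(a−b·0.151)/D = (1.281177−9.473864·0.151)/6.239714 = -0.023940
w* = 0.294886·u + -0.023940·v:
  w_0 = 0.294886·3.0856 + -0.023940·20.0995 = 0.4287  (Disney)
  w_1 = 0.294886·2.5909 + -0.023940·24.4462 = 0.1788  (Lockheed)
  w_2 = 0.294886·2.3426 + -0.023940·13.8567 = 0.3591  (Unilever)
  w_3 = 0.294886·1.6521 + -0.023940·12.8116 = 0.1805  (Merck)
  w_4 = 0.294886·-0.1972 + -0.023940·3.7124 = -0.1470  (Alcoa)
Σw_i=1.0000  μᵀw=0.1510
σ²=wᵀΣw=λ₁·μ_p+λ₂ = 0.294886·0.151 + -0.023940 = 0.020588 ≈ 0.0206


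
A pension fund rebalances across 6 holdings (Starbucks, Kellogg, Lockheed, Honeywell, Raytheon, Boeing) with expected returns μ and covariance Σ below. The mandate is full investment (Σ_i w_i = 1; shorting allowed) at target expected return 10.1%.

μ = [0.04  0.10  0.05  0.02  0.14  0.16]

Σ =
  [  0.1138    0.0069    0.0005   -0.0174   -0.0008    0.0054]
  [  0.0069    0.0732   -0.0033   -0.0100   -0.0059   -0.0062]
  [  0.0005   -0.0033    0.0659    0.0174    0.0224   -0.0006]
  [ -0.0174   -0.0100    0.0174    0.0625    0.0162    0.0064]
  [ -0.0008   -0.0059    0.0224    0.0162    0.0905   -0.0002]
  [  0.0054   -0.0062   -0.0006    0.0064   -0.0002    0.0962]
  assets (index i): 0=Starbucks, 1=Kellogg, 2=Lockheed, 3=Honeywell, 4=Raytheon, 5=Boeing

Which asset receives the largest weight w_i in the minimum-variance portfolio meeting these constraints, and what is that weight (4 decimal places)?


p=Σ⁻¹μ = [0.1697  1.6351  0.3306  -0.0556  1.5871  1.7681]
q=Σ⁻¹𝟙 = [9.7420  16.7543  9.4245  15.9190  7.0678  9.9424]
a=μᵀp=0.690809  b=𝟙ᵀp=5.434985  c=𝟙ᵀq=68.849959  D=ac−b²=18.023091
λ₁=(c·0.101−b)/D = (68.849959·0.101−5.434985)/18.023091 = 0.084273
λ₂=(a−b·0.101)/D = (0.690809−5.434985·0.101)/18.023091 = 0.007872
w* = 0.084273·p + 0.007872·q:
  w_0 = 0.084273·0.1697 + 0.007872·9.7420 = 0.0910  (Starbucks)
  w_1 = 0.084273·1.6351 + 0.007872·16.7543 = 0.2697  (Kellogg)
  w_2 = 0.084273·0.3306 + 0.007872·9.4245 = 0.1021  (Lockheed)
  w_3 = 0.084273·-0.0556 + 0.007872·15.9190 = 0.1206  (Honeywell)
  w_4 = 0.084273·1.5871 + 0.007872·7.0678 = 0.1894  (Raytheon)
  w_5 = 0.084273·1.7681 + 0.007872·9.9424 = 0.2273  (Boeing)
Σw_i=1.0000  μᵀw=0.1010
σ²=wᵀΣw=λ₁·μ_p+λ₂ = 0.084273·0.101 + 0.007872 = 0.016383 ≈ 0.0164

Kellogg (0.2697)


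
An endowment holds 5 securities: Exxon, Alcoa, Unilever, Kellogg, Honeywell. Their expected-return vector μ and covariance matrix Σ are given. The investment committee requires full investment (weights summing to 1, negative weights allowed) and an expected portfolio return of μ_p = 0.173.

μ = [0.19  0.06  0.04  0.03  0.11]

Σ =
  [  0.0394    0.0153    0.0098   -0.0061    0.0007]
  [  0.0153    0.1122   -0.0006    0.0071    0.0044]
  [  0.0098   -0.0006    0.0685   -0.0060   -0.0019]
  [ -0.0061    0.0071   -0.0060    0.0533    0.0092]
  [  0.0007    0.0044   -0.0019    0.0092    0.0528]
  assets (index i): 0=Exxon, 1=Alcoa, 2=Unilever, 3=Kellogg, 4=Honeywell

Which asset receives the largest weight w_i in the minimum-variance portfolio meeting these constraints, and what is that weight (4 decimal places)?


p=Σ⁻¹μ = [5.0313  -0.2792  -0.0116  0.8480  1.8917]
q=Σ⁻¹𝟙 = [23.2842  3.9571  13.4589  19.7665  15.3411]
a=μᵀp=1.172267  b=𝟙ᵀp=7.480288  c=𝟙ᵀq=75.807756  D=ac−b²=32.912203
λ₁=(c·0.173−b)/D = (75.807756·0.173−7.480288)/32.912203 = 0.171196
λ₂=(a−b·0.173)/D = (1.172267−7.480288·0.173)/32.912203 = -0.003701
w* = 0.171196·p + -0.003701·q:
  w_0 = 0.171196·5.0313 + -0.003701·23.2842 = 0.7752  (Exxon)
  w_1 = 0.171196·-0.2792 + -0.003701·3.9571 = -0.0625  (Alcoa)
  w_2 = 0.171196·-0.0116 + -0.003701·13.4589 = -0.0518  (Unilever)
  w_3 = 0.171196·0.8480 + -0.003701·19.7665 = 0.0720  (Kellogg)
  w_4 = 0.171196·1.8917 + -0.003701·15.3411 = 0.2671  (Honeywell)
Σw_i=1.0000  μᵀw=0.1730
σ²=wᵀΣw=λ₁·μ_p+λ₂ = 0.171196·0.173 + -0.003701 = 0.025916 ≈ 0.0259

Exxon (0.7752)


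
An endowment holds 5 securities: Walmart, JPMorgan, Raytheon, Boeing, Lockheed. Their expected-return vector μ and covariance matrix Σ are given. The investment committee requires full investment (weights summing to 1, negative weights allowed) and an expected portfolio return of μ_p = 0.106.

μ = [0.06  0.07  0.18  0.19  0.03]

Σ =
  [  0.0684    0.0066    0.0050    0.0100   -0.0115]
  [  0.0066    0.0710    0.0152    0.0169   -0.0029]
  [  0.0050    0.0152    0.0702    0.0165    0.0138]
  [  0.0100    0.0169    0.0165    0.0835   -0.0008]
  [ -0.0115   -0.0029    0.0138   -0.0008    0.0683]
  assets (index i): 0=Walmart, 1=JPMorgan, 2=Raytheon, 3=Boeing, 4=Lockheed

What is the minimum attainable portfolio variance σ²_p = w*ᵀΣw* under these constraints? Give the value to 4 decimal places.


p=Σ⁻¹μ = [0.4774  0.0769  2.0666  1.7956  0.1264]
q=Σ⁻¹𝟙 = [14.9110  10.3996  6.0393  7.0497  16.4558]
a=μᵀp=0.750959  b=𝟙ᵀp=4.542832  c=𝟙ᵀq=54.855441  D=ac−b²=20.556845
λ₁=(c·0.106−b)/D = (54.855441·0.106−4.542832)/20.556845 = 0.061870
λ₂=(a−b·0.106)/D = (0.750959−4.542832·0.106)/20.556845 = 0.013106
w* = 0.061870·p + 0.013106·q:
  w_0 = 0.061870·0.4774 + 0.013106·14.9110 = 0.2250  (Walmart)
  w_1 = 0.061870·0.0769 + 0.013106·10.3996 = 0.1411  (JPMorgan)
  w_2 = 0.061870·2.0666 + 0.013106·6.0393 = 0.2070  (Raytheon)
  w_3 = 0.061870·1.7956 + 0.013106·7.0497 = 0.2035  (Boeing)
  w_4 = 0.061870·0.1264 + 0.013106·16.4558 = 0.2235  (Lockheed)
Σw_i=1.0000  μᵀw=0.1060
σ²=wᵀΣw=λ₁·μ_p+λ₂ = 0.061870·0.106 + 0.013106 = 0.019664 ≈ 0.0197

0.0197


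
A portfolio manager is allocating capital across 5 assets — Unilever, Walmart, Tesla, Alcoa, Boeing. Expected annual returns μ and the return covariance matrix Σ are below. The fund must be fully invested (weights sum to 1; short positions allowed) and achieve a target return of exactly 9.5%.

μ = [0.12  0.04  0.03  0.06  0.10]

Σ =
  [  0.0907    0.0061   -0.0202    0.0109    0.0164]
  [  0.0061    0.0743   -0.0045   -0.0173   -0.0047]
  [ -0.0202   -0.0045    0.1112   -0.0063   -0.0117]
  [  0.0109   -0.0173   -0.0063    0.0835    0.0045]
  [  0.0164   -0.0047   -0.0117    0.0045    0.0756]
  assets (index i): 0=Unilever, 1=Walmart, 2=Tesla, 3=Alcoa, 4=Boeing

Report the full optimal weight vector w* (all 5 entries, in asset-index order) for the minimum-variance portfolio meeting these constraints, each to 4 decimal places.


0.4119  0.0477  0.0952  0.0928  0.3524

x=Σ⁻¹μ = [1.1234  0.7267  0.6682  0.7090  1.1854]
y=Σ⁻¹𝟙 = [8.5805  17.8994  13.5579  14.8494  13.6933]
a=μᵀx=0.345005  b=𝟙ᵀx=4.412667  c=𝟙ᵀy=68.580462  D=ac−b²=4.188962
λ₁=(c·0.095−b)/D = (68.580462·0.095−4.412667)/4.188962 = 0.501909
λ₂=(a−b·0.095)/D = (0.345005−4.412667·0.095)/4.188962 = -0.017713
w* = 0.501909·x + -0.017713·y:
  w_0 = 0.501909·1.1234 + -0.017713·8.5805 = 0.4119  (Unilever)
  w_1 = 0.501909·0.7267 + -0.017713·17.8994 = 0.0477  (Walmart)
  w_2 = 0.501909·0.6682 + -0.017713·13.5579 = 0.0952  (Tesla)
  w_3 = 0.501909·0.7090 + -0.017713·14.8494 = 0.0928  (Alcoa)
  w_4 = 0.501909·1.1854 + -0.017713·13.6933 = 0.3524  (Boeing)
Σw_i=1.0000  μᵀw=0.0950
σ²=wᵀΣw=λ₁·μ_p+λ₂ = 0.501909·0.095 + -0.017713 = 0.029968 ≈ 0.0300


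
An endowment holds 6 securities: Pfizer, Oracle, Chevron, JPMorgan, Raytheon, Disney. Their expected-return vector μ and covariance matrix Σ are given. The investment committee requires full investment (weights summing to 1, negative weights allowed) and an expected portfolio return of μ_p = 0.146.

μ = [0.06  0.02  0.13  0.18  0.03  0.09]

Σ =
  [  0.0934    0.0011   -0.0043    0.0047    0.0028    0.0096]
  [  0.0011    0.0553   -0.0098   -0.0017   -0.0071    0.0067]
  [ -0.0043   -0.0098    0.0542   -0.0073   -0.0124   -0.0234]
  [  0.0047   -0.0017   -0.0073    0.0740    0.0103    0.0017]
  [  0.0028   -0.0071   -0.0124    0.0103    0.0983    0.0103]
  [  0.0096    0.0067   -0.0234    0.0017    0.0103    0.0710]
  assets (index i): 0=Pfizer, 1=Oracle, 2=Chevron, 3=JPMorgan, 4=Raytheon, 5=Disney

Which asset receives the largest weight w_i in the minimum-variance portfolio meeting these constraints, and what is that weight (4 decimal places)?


g=Σ⁻¹μ = [0.4300  0.9150  4.0552  2.7251  0.3393  2.3452]
h=Σ⁻¹𝟙 = [8.8807  24.0986  37.3687  14.9545  12.6349  20.7345]
a=μᵀg=1.283034  b=𝟙ᵀg=10.809698  c=𝟙ᵀh=118.671858  D=ac−b²=35.410501
λ₁=(c·0.146−b)/D = (118.671858·0.146−10.809698)/35.410501 = 0.184024
λ₂=(a−b·0.146)/D = (1.283034−10.809698·0.146)/35.410501 = -0.008336
w* = 0.184024·g + -0.008336·h:
  w_0 = 0.184024·0.4300 + -0.008336·8.8807 = 0.0051  (Pfizer)
  w_1 = 0.184024·0.9150 + -0.008336·24.0986 = -0.0325  (Oracle)
  w_2 = 0.184024·4.0552 + -0.008336·37.3687 = 0.4348  (Chevron)
  w_3 = 0.184024·2.7251 + -0.008336·14.9545 = 0.3768  (JPMorgan)
  w_4 = 0.184024·0.3393 + -0.008336·12.6349 = -0.0429  (Raytheon)
  w_5 = 0.184024·2.3452 + -0.008336·20.7345 = 0.2587  (Disney)
Σw_i=1.0000  μᵀw=0.1460
σ²=wᵀΣw=λ₁·μ_p+λ₂ = 0.184024·0.146 + -0.008336 = 0.018532 ≈ 0.0185

Chevron (0.4348)


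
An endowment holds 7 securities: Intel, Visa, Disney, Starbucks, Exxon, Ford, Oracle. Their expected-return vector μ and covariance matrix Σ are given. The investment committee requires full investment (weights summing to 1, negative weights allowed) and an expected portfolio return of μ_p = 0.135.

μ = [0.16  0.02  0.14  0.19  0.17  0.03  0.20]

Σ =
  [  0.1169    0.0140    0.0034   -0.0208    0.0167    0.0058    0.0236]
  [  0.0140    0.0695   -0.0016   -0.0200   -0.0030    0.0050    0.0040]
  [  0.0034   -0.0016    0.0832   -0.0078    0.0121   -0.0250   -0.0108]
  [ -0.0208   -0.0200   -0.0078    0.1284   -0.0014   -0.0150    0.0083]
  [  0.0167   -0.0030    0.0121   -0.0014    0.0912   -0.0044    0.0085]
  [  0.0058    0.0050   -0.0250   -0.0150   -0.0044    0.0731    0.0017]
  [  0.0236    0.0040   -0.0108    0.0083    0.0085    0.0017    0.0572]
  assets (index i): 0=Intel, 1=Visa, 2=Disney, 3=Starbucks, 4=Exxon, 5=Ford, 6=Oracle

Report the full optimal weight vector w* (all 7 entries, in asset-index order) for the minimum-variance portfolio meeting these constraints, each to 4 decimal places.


0.0472  0.0909  0.2171  0.1499  0.0962  0.1726  0.2261

g=Σ⁻¹μ = [0.6636  0.4908  2.5378  1.8086  1.2291  1.5634  3.1760]
h=Σ⁻¹𝟙 = [3.1531  16.0678  21.0596  13.8158  8.0055  22.4970  15.1713]
a=μᵀg=1.705976  b=𝟙ᵀg=11.469297  c=𝟙ᵀh=99.770126  D=ac−b²=38.660651
λ₁=(c·0.135−b)/D = (99.770126·0.135−11.469297)/38.660651 = 0.051724
λ₂=(a−b·0.135)/D = (1.705976−11.469297·0.135)/38.660651 = 0.004077
w* = 0.051724·g + 0.004077·h:
  w_0 = 0.051724·0.6636 + 0.004077·3.1531 = 0.0472  (Intel)
  w_1 = 0.051724·0.4908 + 0.004077·16.0678 = 0.0909  (Visa)
  w_2 = 0.051724·2.5378 + 0.004077·21.0596 = 0.2171  (Disney)
  w_3 = 0.051724·1.8086 + 0.004077·13.8158 = 0.1499  (Starbucks)
  w_4 = 0.051724·1.2291 + 0.004077·8.0055 = 0.0962  (Exxon)
  w_5 = 0.051724·1.5634 + 0.004077·22.4970 = 0.1726  (Ford)
  w_6 = 0.051724·3.1760 + 0.004077·15.1713 = 0.2261  (Oracle)
Σw_i=1.0000  μᵀw=0.1350
σ²=wᵀΣw=λ₁·μ_p+λ₂ = 0.051724·0.135 + 0.004077 = 0.011060 ≈ 0.0111


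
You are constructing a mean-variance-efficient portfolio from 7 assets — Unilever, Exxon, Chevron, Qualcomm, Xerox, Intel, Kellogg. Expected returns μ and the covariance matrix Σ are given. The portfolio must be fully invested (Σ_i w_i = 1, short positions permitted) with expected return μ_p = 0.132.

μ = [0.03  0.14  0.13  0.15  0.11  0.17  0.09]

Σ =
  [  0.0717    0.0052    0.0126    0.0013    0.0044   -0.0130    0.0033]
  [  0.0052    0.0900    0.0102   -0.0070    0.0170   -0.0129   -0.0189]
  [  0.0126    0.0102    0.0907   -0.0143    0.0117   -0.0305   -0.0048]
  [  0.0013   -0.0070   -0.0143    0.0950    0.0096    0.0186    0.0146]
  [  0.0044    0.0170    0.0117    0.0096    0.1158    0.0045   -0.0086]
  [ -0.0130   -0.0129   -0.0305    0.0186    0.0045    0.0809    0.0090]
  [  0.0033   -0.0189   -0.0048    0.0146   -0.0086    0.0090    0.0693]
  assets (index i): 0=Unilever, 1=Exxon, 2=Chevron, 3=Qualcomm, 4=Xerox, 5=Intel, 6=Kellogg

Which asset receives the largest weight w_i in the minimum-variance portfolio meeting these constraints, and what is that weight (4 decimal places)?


u=Σ⁻¹μ = [0.2748  2.0231  2.3807  1.2712  0.2872  2.9024  1.3931]
v=Σ⁻¹𝟙 = [12.5147  14.3198  15.4154  7.2423  4.3086  18.8527  15.3677]
a=μᵀu=1.442039  b=𝟙ᵀu=10.532566  c=𝟙ᵀv=88.021238  D=ac−b²=15.995068
λ₁=(c·0.132−b)/D = (88.021238·0.132−10.532566)/15.995068 = 0.067911
λ₂=(a−b·0.132)/D = (1.442039−10.532566·0.132)/15.995068 = 0.003235
w* = 0.067911·u + 0.003235·v:
  w_0 = 0.067911·0.2748 + 0.003235·12.5147 = 0.0591  (Unilever)
  w_1 = 0.067911·2.0231 + 0.003235·14.3198 = 0.1837  (Exxon)
  w_2 = 0.067911·2.3807 + 0.003235·15.4154 = 0.2115  (Chevron)
  w_3 = 0.067911·1.2712 + 0.003235·7.2423 = 0.1098  (Qualcomm)
  w_4 = 0.067911·0.2872 + 0.003235·4.3086 = 0.0334  (Xerox)
  w_5 = 0.067911·2.9024 + 0.003235·18.8527 = 0.2581  (Intel)
  w_6 = 0.067911·1.3931 + 0.003235·15.3677 = 0.1443  (Kellogg)
Σw_i=1.0000  μᵀw=0.1320
σ²=wᵀΣw=λ₁·μ_p+λ₂ = 0.067911·0.132 + 0.003235 = 0.012199 ≈ 0.0122

Intel (0.2581)


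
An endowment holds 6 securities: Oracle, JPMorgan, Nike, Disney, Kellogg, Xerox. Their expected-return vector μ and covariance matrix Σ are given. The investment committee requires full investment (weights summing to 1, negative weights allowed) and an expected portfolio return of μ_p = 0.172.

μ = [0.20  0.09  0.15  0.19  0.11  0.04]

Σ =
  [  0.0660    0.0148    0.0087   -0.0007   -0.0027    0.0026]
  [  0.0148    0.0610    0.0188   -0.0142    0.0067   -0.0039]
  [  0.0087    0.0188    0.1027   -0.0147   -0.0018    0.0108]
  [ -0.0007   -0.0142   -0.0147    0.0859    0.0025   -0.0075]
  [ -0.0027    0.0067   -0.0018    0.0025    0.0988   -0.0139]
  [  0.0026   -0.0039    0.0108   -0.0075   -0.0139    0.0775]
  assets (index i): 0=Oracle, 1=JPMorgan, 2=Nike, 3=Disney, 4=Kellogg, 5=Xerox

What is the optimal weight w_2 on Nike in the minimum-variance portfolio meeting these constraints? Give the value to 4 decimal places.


0.1731

x=Σ⁻¹μ = [2.6858  0.9329  1.3843  2.6558  1.1870  0.7500]
y=Σ⁻¹𝟙 = [10.8300  15.2534  6.9076  16.4981  11.3389  15.9752]
a=μᵀx=1.493952  b=𝟙ᵀx=9.595889  c=𝟙ᵀy=76.803274  D=ac−b²=22.659357
λ₁=(c·0.172−b)/D = (76.803274·0.172−9.595889)/22.659357 = 0.159505
λ₂=(a−b·0.172)/D = (1.493952−9.595889·0.172)/22.659357 = -0.006908
w* = 0.159505·x + -0.006908·y:
  w_0 = 0.159505·2.6858 + -0.006908·10.8300 = 0.3536  (Oracle)
  w_1 = 0.159505·0.9329 + -0.006908·15.2534 = 0.0434  (JPMorgan)
  w_2 = 0.159505·1.3843 + -0.006908·6.9076 = 0.1731  (Nike)
  w_3 = 0.159505·2.6558 + -0.006908·16.4981 = 0.3096  (Disney)
  w_4 = 0.159505·1.1870 + -0.006908·11.3389 = 0.1110  (Kellogg)
  w_5 = 0.159505·0.7500 + -0.006908·15.9752 = 0.0093  (Xerox)
Σw_i=1.0000  μᵀw=0.1720
σ²=wᵀΣw=λ₁·μ_p+λ₂ = 0.159505·0.172 + -0.006908 = 0.020526 ≈ 0.0205


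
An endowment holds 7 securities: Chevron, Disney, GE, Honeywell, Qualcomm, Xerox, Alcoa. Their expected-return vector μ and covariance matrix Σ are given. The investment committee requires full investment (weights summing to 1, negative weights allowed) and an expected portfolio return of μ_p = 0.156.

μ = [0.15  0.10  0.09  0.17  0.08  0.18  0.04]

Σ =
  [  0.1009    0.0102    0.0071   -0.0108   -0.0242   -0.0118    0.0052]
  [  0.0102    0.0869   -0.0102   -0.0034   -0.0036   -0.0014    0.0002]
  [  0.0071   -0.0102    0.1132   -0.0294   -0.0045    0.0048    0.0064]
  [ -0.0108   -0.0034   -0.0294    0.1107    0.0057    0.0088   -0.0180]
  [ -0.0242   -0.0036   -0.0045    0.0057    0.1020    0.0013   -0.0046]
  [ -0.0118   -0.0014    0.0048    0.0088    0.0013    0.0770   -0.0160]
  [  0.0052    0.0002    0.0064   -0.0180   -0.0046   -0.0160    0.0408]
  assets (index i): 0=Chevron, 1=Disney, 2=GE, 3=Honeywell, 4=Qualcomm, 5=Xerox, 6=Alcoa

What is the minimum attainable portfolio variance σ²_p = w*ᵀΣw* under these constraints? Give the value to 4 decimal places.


x=Σ⁻¹μ = [2.0350  1.2267  1.1272  2.2290  1.3253  2.9087  2.8117]
y=Σ⁻¹𝟙 = [13.5814  12.7611  11.2534  17.6103  14.4580  20.3031  38.3124]
a=μᵀx=1.650354  b=𝟙ᵀx=13.663583  c=𝟙ᵀy=128.279752  D=ac−b²=25.013471
λ₁=(c·0.156−b)/D = (128.279752·0.156−13.663583)/25.013471 = 0.253786
λ₂=(a−b·0.156)/D = (1.650354−13.663583·0.156)/25.013471 = -0.019236
w* = 0.253786·x + -0.019236·y:
  w_0 = 0.253786·2.0350 + -0.019236·13.5814 = 0.2552  (Chevron)
  w_1 = 0.253786·1.2267 + -0.019236·12.7611 = 0.0658  (Disney)
  w_2 = 0.253786·1.1272 + -0.019236·11.2534 = 0.0696  (GE)
  w_3 = 0.253786·2.2290 + -0.019236·17.6103 = 0.2269  (Honeywell)
  w_4 = 0.253786·1.3253 + -0.019236·14.4580 = 0.0582  (Qualcomm)
  w_5 = 0.253786·2.9087 + -0.019236·20.3031 = 0.3476  (Xerox)
  w_6 = 0.253786·2.8117 + -0.019236·38.3124 = -0.0234  (Alcoa)
Σw_i=1.0000  μᵀw=0.1560
σ²=wᵀΣw=λ₁·μ_p+λ₂ = 0.253786·0.156 + -0.019236 = 0.020354 ≈ 0.0204

0.0204


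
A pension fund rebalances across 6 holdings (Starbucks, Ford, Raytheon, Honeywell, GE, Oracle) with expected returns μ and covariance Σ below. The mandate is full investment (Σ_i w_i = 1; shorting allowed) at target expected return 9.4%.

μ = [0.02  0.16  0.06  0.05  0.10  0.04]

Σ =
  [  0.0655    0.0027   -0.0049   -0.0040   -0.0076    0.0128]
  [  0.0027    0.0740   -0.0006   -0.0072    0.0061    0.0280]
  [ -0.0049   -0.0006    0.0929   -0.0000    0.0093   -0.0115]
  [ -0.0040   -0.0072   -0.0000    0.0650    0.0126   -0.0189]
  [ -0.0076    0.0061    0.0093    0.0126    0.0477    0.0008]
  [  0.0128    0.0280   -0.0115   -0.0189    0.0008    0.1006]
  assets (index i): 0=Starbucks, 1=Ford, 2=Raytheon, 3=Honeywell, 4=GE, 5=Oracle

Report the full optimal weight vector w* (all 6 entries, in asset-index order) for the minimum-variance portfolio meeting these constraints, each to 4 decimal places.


x=Σ⁻¹μ = [0.5028  2.1112  0.5139  0.6968  1.6236  -0.0772]
y=Σ⁻¹𝟙 = [16.7000  9.8077  11.3393  17.2693  15.4390  9.5036]
a=μᵀx=0.572790  b=𝟙ᵀx=5.371108  c=𝟙ᵀy=80.058957  D=ac−b²=17.008163
λ₁=(c·0.094−b)/D = (80.058957·0.094−5.371108)/17.008163 = 0.126671
λ₂=(a−b·0.094)/D = (0.572790−5.371108·0.094)/17.008163 = 0.003993
w* = 0.126671·x + 0.003993·y:
  w_0 = 0.126671·0.5028 + 0.003993·16.7000 = 0.1304  (Starbucks)
  w_1 = 0.126671·2.1112 + 0.003993·9.8077 = 0.3066  (Ford)
  w_2 = 0.126671·0.5139 + 0.003993·11.3393 = 0.1104  (Raytheon)
  w_3 = 0.126671·0.6968 + 0.003993·17.2693 = 0.1572  (Honeywell)
  w_4 = 0.126671·1.6236 + 0.003993·15.4390 = 0.2673  (GE)
  w_5 = 0.126671·-0.0772 + 0.003993·9.5036 = 0.0282  (Oracle)
Σw_i=1.0000  μᵀw=0.0940
σ²=wᵀΣw=λ₁·μ_p+λ₂ = 0.126671·0.094 + 0.003993 = 0.015900 ≈ 0.0159

0.1304  0.3066  0.1104  0.1572  0.2673  0.0282


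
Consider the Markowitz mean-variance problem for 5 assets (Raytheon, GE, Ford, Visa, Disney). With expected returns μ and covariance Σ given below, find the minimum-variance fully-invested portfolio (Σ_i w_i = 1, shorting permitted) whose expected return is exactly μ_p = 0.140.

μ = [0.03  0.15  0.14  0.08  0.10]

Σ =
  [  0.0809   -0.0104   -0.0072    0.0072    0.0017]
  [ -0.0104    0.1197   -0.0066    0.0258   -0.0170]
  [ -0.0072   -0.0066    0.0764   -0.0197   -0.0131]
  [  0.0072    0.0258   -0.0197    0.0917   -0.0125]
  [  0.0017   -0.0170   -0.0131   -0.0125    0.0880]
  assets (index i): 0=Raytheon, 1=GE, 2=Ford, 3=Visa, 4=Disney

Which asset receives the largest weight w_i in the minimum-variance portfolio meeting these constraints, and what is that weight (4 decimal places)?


x=Σ⁻¹μ = [0.6450  1.4685  2.6844  1.2560  1.9856]
y=Σ⁻¹𝟙 = [14.0136  10.3534  22.1061  14.1482  18.3935]
a=μᵀx=0.914479  b=𝟙ᵀx=8.039487  c=𝟙ᵀy=79.014903  D=ac−b²=7.624135
λ₁=(c·0.140−b)/D = (79.014903·0.140−8.039487)/7.624135 = 0.396451
λ₂=(a−b·0.140)/D = (0.914479−8.039487·0.140)/7.624135 = -0.027682
w* = 0.396451·x + -0.027682·y:
  w_0 = 0.396451·0.6450 + -0.027682·14.0136 = -0.1322  (Raytheon)
  w_1 = 0.396451·1.4685 + -0.027682·10.3534 = 0.2956  (GE)
  w_2 = 0.396451·2.6844 + -0.027682·22.1061 = 0.4523  (Ford)
  w_3 = 0.396451·1.2560 + -0.027682·14.1482 = 0.1063  (Visa)
  w_4 = 0.396451·1.9856 + -0.027682·18.3935 = 0.2780  (Disney)
Σw_i=1.0000  μᵀw=0.1400
σ²=wᵀΣw=λ₁·μ_p+λ₂ = 0.396451·0.140 + -0.027682 = 0.027822 ≈ 0.0278

Ford (0.4523)


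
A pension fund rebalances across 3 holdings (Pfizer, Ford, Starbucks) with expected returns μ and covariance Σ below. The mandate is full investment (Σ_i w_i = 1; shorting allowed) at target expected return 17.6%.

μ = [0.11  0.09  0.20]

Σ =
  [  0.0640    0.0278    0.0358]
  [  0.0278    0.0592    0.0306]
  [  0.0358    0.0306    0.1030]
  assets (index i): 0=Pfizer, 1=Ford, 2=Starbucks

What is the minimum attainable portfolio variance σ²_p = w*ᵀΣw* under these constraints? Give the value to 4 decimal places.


g=Σ⁻¹μ = [0.6570  0.3853  1.5989]
h=Σ⁻¹𝟙 = [9.0122  10.9406  3.3260]
a=μᵀg=0.426731  b=𝟙ᵀg=2.641201  c=𝟙ᵀh=23.278826  D=ac−b²=2.957848
λ₁=(c·0.176−b)/D = (23.278826·0.176−2.641201)/2.957848 = 0.492207
λ₂=(a−b·0.176)/D = (0.426731−2.641201·0.176)/2.957848 = -0.012888
w* = 0.492207·g + -0.012888·h:
  w_0 = 0.492207·0.6570 + -0.012888·9.0122 = 0.2072  (Pfizer)
  w_1 = 0.492207·0.3853 + -0.012888·10.9406 = 0.0486  (Ford)
  w_2 = 0.492207·1.5989 + -0.012888·3.3260 = 0.7441  (Starbucks)
Σw_i=1.0000  μᵀw=0.1760
σ²=wᵀΣw=λ₁·μ_p+λ₂ = 0.492207·0.176 + -0.012888 = 0.073740 ≈ 0.0737

0.0737


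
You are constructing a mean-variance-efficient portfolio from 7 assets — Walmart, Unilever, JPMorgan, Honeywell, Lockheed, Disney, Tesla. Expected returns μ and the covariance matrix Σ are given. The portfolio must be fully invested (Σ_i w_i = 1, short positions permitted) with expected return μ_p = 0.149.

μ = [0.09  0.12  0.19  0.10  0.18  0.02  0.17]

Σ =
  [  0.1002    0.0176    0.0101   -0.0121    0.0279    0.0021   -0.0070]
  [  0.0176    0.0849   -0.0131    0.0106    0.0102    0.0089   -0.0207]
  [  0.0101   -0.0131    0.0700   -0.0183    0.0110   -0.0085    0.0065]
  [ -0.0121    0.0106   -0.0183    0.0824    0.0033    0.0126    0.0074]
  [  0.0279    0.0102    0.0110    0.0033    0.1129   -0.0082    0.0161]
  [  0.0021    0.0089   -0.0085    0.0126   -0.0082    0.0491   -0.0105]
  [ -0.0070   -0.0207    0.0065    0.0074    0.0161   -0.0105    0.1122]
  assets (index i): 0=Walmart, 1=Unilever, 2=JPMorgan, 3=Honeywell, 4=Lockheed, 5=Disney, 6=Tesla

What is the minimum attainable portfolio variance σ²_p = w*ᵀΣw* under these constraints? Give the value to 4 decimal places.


g=Σ⁻¹μ = [0.2815  1.8724  3.2147  1.4475  0.8315  0.7099  1.5436]
h=Σ⁻¹𝟙 = [6.5303  12.0035  19.5430  11.4714  3.8909  21.3718  11.0876]
a=μᵀg=1.431849  b=𝟙ᵀg=9.901139  c=𝟙ᵀh=85.898464  D=ac−b²=24.961058
λ₁=(c·0.149−b)/D = (85.898464·0.149−9.901139)/24.961058 = 0.116090
λ₂=(a−b·0.149)/D = (1.431849−9.901139·0.149)/24.961058 = -0.001740
w* = 0.116090·g + -0.001740·h:
  w_0 = 0.116090·0.2815 + -0.001740·6.5303 = 0.0213  (Walmart)
  w_1 = 0.116090·1.8724 + -0.001740·12.0035 = 0.1965  (Unilever)
  w_2 = 0.116090·3.2147 + -0.001740·19.5430 = 0.3392  (JPMorgan)
  w_3 = 0.116090·1.4475 + -0.001740·11.4714 = 0.1481  (Honeywell)
  w_4 = 0.116090·0.8315 + -0.001740·3.8909 = 0.0898  (Lockheed)
  w_5 = 0.116090·0.7099 + -0.001740·21.3718 = 0.0452  (Disney)
  w_6 = 0.116090·1.5436 + -0.001740·11.0876 = 0.1599  (Tesla)
Σw_i=1.0000  μᵀw=0.1490
σ²=wᵀΣw=λ₁·μ_p+λ₂ = 0.116090·0.149 + -0.001740 = 0.015558 ≈ 0.0156

0.0156


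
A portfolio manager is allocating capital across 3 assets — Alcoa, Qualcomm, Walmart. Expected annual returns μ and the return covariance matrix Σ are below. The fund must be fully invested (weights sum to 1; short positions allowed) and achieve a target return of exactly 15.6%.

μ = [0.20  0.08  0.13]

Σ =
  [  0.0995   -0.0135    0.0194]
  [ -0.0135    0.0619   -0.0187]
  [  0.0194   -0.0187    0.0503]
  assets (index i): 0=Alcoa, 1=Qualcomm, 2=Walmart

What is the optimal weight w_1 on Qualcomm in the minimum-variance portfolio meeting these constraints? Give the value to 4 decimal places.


x=Σ⁻¹μ = [1.8023  2.5417  2.8343]
y=Σ⁻¹𝟙 = [8.4480  25.9316  26.2630]
a=μᵀx=0.932255  b=𝟙ᵀx=7.178318  c=𝟙ᵀy=60.642610  D=ac−b²=5.006157
λ₁=(c·0.156−b)/D = (60.642610·0.156−7.178318)/5.006157 = 0.455825
λ₂=(a−b·0.156)/D = (0.932255−7.178318·0.156)/5.006157 = -0.037466
w* = 0.455825·x + -0.037466·y:
  w_0 = 0.455825·1.8023 + -0.037466·8.4480 = 0.5050  (Alcoa)
  w_1 = 0.455825·2.5417 + -0.037466·25.9316 = 0.1870  (Qualcomm)
  w_2 = 0.455825·2.8343 + -0.037466·26.2630 = 0.3080  (Walmart)
Σw_i=1.0000  μᵀw=0.1560
σ²=wᵀΣw=λ₁·μ_p+λ₂ = 0.455825·0.156 + -0.037466 = 0.033642 ≈ 0.0336

0.1870


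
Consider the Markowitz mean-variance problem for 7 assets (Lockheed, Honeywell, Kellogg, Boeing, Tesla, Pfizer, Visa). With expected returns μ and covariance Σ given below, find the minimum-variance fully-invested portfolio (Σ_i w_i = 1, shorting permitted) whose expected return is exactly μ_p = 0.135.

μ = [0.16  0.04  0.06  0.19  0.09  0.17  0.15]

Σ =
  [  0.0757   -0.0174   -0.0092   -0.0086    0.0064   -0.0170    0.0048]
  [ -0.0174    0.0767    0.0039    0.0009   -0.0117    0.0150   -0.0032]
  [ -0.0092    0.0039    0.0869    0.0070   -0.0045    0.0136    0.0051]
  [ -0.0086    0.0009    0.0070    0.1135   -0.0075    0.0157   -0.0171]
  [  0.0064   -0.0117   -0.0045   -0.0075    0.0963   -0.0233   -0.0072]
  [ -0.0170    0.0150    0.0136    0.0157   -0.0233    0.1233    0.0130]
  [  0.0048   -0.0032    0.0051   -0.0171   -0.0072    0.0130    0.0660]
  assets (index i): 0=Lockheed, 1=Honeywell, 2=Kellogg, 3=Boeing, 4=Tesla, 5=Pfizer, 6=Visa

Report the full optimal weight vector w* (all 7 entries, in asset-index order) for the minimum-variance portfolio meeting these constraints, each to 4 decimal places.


0.2174  0.1163  0.0532  0.1675  0.1385  0.1011  0.2061

p=Σ⁻¹μ = [2.6819  1.1753  0.4752  2.1504  1.5981  1.3102  2.5714]
q=Σ⁻¹𝟙 = [19.2442  18.4971  10.4434  12.1698  15.7699  6.9633  17.3437]
a=μᵀp=1.665459  b=𝟙ᵀp=11.962426  c=𝟙ᵀq=100.431347  D=ac−b²=24.164643
λ₁=(c·0.135−b)/D = (100.431347·0.135−11.962426)/24.164643 = 0.066039
λ₂=(a−b·0.135)/D = (1.665459−11.962426·0.135)/24.164643 = 0.002091
w* = 0.066039·p + 0.002091·q:
  w_0 = 0.066039·2.6819 + 0.002091·19.2442 = 0.2174  (Lockheed)
  w_1 = 0.066039·1.1753 + 0.002091·18.4971 = 0.1163  (Honeywell)
  w_2 = 0.066039·0.4752 + 0.002091·10.4434 = 0.0532  (Kellogg)
  w_3 = 0.066039·2.1504 + 0.002091·12.1698 = 0.1675  (Boeing)
  w_4 = 0.066039·1.5981 + 0.002091·15.7699 = 0.1385  (Tesla)
  w_5 = 0.066039·1.3102 + 0.002091·6.9633 = 0.1011  (Pfizer)
  w_6 = 0.066039·2.5714 + 0.002091·17.3437 = 0.2061  (Visa)
Σw_i=1.0000  μᵀw=0.1350
σ²=wᵀΣw=λ₁·μ_p+λ₂ = 0.066039·0.135 + 0.002091 = 0.011006 ≈ 0.0110


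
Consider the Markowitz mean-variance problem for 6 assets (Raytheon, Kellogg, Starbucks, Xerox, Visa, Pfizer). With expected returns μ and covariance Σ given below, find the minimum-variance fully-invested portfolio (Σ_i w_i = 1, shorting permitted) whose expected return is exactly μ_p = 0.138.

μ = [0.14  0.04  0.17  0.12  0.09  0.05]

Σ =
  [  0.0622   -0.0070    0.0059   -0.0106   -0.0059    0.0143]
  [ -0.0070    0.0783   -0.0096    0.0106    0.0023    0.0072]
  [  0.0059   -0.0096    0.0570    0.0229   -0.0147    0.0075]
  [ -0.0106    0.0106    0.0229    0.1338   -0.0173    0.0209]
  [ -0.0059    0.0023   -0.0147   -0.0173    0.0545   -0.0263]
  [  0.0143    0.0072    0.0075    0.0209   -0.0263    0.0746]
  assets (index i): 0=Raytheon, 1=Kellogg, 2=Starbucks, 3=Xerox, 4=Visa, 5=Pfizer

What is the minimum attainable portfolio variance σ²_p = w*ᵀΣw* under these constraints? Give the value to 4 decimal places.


g=Σ⁻¹μ = [2.2951  0.8532  3.3569  0.7508  3.3916  0.7958]
h=Σ⁻¹𝟙 = [15.6744  13.5127  22.8970  5.5883  36.0876  17.9510]
a=μᵀg=1.361250  b=𝟙ᵀg=11.443443  c=𝟙ᵀh=111.711028  D=ac−b²=21.114263
λ₁=(c·0.138−b)/D = (111.711028·0.138−11.443443)/21.114263 = 0.188151
λ₂=(a−b·0.138)/D = (1.361250−11.443443·0.138)/21.114263 = -0.010322
w* = 0.188151·g + -0.010322·h:
  w_0 = 0.188151·2.2951 + -0.010322·15.6744 = 0.2700  (Raytheon)
  w_1 = 0.188151·0.8532 + -0.010322·13.5127 = 0.0210  (Kellogg)
  w_2 = 0.188151·3.3569 + -0.010322·22.8970 = 0.3953  (Starbucks)
  w_3 = 0.188151·0.7508 + -0.010322·5.5883 = 0.0836  (Xerox)
  w_4 = 0.188151·3.3916 + -0.010322·36.0876 = 0.2656  (Visa)
  w_5 = 0.188151·0.7958 + -0.010322·17.9510 = -0.0356  (Pfizer)
Σw_i=1.0000  μᵀw=0.1380
σ²=wᵀΣw=λ₁·μ_p+λ₂ = 0.188151·0.138 + -0.010322 = 0.015643 ≈ 0.0156

0.0156
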